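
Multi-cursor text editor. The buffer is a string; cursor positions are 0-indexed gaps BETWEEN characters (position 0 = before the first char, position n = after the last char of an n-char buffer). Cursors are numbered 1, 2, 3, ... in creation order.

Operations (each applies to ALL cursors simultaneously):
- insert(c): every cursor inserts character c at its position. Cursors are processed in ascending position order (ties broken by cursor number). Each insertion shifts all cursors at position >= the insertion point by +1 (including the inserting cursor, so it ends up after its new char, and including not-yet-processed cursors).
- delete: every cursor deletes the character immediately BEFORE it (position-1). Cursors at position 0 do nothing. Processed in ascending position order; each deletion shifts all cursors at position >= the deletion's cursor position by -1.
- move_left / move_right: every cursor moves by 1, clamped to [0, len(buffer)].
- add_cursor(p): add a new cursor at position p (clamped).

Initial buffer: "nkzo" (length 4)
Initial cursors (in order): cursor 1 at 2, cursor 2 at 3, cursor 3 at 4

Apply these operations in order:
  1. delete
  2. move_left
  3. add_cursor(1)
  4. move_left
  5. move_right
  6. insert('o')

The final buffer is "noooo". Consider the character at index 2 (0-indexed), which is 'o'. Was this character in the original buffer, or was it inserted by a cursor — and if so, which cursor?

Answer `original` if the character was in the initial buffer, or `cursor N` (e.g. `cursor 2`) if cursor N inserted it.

After op 1 (delete): buffer="n" (len 1), cursors c1@1 c2@1 c3@1, authorship .
After op 2 (move_left): buffer="n" (len 1), cursors c1@0 c2@0 c3@0, authorship .
After op 3 (add_cursor(1)): buffer="n" (len 1), cursors c1@0 c2@0 c3@0 c4@1, authorship .
After op 4 (move_left): buffer="n" (len 1), cursors c1@0 c2@0 c3@0 c4@0, authorship .
After op 5 (move_right): buffer="n" (len 1), cursors c1@1 c2@1 c3@1 c4@1, authorship .
After op 6 (insert('o')): buffer="noooo" (len 5), cursors c1@5 c2@5 c3@5 c4@5, authorship .1234
Authorship (.=original, N=cursor N): . 1 2 3 4
Index 2: author = 2

Answer: cursor 2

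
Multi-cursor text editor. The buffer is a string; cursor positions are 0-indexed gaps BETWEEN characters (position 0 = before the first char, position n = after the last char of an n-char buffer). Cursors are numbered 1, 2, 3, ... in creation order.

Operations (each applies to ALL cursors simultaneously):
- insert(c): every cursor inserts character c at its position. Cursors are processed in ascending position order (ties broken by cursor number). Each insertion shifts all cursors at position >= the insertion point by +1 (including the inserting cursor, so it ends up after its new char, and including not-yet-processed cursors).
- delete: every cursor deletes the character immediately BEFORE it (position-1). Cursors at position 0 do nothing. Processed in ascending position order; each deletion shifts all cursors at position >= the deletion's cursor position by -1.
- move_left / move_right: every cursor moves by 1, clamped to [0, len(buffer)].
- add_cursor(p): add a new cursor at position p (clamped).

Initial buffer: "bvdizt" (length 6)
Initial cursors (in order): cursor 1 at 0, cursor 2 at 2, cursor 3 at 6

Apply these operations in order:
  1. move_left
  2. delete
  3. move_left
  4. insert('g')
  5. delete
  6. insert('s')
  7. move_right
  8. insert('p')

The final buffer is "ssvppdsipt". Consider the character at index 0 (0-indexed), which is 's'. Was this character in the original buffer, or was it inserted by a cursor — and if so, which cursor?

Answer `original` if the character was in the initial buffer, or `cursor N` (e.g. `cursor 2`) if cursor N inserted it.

After op 1 (move_left): buffer="bvdizt" (len 6), cursors c1@0 c2@1 c3@5, authorship ......
After op 2 (delete): buffer="vdit" (len 4), cursors c1@0 c2@0 c3@3, authorship ....
After op 3 (move_left): buffer="vdit" (len 4), cursors c1@0 c2@0 c3@2, authorship ....
After op 4 (insert('g')): buffer="ggvdgit" (len 7), cursors c1@2 c2@2 c3@5, authorship 12..3..
After op 5 (delete): buffer="vdit" (len 4), cursors c1@0 c2@0 c3@2, authorship ....
After op 6 (insert('s')): buffer="ssvdsit" (len 7), cursors c1@2 c2@2 c3@5, authorship 12..3..
After op 7 (move_right): buffer="ssvdsit" (len 7), cursors c1@3 c2@3 c3@6, authorship 12..3..
After op 8 (insert('p')): buffer="ssvppdsipt" (len 10), cursors c1@5 c2@5 c3@9, authorship 12.12.3.3.
Authorship (.=original, N=cursor N): 1 2 . 1 2 . 3 . 3 .
Index 0: author = 1

Answer: cursor 1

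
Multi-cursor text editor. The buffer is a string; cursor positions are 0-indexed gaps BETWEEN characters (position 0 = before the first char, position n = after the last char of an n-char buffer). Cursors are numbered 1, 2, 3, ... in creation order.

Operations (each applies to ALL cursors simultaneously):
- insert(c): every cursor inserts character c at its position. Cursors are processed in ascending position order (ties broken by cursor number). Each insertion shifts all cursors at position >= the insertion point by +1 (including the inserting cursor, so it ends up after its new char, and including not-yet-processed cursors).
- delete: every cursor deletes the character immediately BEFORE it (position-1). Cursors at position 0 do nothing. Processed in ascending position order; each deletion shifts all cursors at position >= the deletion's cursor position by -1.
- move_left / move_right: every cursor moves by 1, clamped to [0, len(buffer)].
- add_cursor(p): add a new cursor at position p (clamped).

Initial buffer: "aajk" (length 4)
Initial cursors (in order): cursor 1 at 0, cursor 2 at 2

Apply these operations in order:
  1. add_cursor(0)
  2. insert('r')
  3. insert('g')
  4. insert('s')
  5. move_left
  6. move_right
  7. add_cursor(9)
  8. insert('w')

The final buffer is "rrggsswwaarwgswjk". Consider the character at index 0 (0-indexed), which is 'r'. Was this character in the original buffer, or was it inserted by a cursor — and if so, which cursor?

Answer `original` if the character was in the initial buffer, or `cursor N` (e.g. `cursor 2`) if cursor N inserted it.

After op 1 (add_cursor(0)): buffer="aajk" (len 4), cursors c1@0 c3@0 c2@2, authorship ....
After op 2 (insert('r')): buffer="rraarjk" (len 7), cursors c1@2 c3@2 c2@5, authorship 13..2..
After op 3 (insert('g')): buffer="rrggaargjk" (len 10), cursors c1@4 c3@4 c2@8, authorship 1313..22..
After op 4 (insert('s')): buffer="rrggssaargsjk" (len 13), cursors c1@6 c3@6 c2@11, authorship 131313..222..
After op 5 (move_left): buffer="rrggssaargsjk" (len 13), cursors c1@5 c3@5 c2@10, authorship 131313..222..
After op 6 (move_right): buffer="rrggssaargsjk" (len 13), cursors c1@6 c3@6 c2@11, authorship 131313..222..
After op 7 (add_cursor(9)): buffer="rrggssaargsjk" (len 13), cursors c1@6 c3@6 c4@9 c2@11, authorship 131313..222..
After op 8 (insert('w')): buffer="rrggsswwaarwgswjk" (len 17), cursors c1@8 c3@8 c4@12 c2@15, authorship 13131313..24222..
Authorship (.=original, N=cursor N): 1 3 1 3 1 3 1 3 . . 2 4 2 2 2 . .
Index 0: author = 1

Answer: cursor 1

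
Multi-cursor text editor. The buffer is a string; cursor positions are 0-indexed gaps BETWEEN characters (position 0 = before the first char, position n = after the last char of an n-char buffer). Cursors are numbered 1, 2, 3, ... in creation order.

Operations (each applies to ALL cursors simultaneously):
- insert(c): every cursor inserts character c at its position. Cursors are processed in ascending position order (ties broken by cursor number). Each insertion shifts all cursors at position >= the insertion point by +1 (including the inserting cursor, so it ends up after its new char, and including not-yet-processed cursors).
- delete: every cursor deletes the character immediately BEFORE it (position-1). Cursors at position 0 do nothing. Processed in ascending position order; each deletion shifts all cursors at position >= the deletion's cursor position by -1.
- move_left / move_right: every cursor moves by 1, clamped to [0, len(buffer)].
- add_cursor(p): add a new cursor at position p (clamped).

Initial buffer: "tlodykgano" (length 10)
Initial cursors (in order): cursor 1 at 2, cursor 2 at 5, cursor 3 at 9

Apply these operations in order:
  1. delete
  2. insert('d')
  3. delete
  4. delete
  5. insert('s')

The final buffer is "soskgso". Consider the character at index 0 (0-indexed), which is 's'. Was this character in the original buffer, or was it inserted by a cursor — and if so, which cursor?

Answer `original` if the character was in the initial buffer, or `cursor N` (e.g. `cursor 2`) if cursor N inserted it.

Answer: cursor 1

Derivation:
After op 1 (delete): buffer="todkgao" (len 7), cursors c1@1 c2@3 c3@6, authorship .......
After op 2 (insert('d')): buffer="tdoddkgado" (len 10), cursors c1@2 c2@5 c3@9, authorship .1..2...3.
After op 3 (delete): buffer="todkgao" (len 7), cursors c1@1 c2@3 c3@6, authorship .......
After op 4 (delete): buffer="okgo" (len 4), cursors c1@0 c2@1 c3@3, authorship ....
After op 5 (insert('s')): buffer="soskgso" (len 7), cursors c1@1 c2@3 c3@6, authorship 1.2..3.
Authorship (.=original, N=cursor N): 1 . 2 . . 3 .
Index 0: author = 1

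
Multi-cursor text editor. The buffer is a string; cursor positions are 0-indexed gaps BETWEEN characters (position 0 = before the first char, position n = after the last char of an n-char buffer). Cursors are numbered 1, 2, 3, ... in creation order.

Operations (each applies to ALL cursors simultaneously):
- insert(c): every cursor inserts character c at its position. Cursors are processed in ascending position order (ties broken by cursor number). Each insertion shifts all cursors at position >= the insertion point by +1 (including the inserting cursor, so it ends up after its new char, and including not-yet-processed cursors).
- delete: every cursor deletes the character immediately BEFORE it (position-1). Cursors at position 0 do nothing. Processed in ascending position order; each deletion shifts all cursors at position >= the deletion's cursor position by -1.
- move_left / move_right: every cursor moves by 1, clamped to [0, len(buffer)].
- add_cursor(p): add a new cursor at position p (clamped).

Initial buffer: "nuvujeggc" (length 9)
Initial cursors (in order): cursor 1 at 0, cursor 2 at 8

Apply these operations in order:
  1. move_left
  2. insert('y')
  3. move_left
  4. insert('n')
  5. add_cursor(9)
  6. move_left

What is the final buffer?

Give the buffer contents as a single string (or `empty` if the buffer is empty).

After op 1 (move_left): buffer="nuvujeggc" (len 9), cursors c1@0 c2@7, authorship .........
After op 2 (insert('y')): buffer="ynuvujegygc" (len 11), cursors c1@1 c2@9, authorship 1.......2..
After op 3 (move_left): buffer="ynuvujegygc" (len 11), cursors c1@0 c2@8, authorship 1.......2..
After op 4 (insert('n')): buffer="nynuvujegnygc" (len 13), cursors c1@1 c2@10, authorship 11.......22..
After op 5 (add_cursor(9)): buffer="nynuvujegnygc" (len 13), cursors c1@1 c3@9 c2@10, authorship 11.......22..
After op 6 (move_left): buffer="nynuvujegnygc" (len 13), cursors c1@0 c3@8 c2@9, authorship 11.......22..

Answer: nynuvujegnygc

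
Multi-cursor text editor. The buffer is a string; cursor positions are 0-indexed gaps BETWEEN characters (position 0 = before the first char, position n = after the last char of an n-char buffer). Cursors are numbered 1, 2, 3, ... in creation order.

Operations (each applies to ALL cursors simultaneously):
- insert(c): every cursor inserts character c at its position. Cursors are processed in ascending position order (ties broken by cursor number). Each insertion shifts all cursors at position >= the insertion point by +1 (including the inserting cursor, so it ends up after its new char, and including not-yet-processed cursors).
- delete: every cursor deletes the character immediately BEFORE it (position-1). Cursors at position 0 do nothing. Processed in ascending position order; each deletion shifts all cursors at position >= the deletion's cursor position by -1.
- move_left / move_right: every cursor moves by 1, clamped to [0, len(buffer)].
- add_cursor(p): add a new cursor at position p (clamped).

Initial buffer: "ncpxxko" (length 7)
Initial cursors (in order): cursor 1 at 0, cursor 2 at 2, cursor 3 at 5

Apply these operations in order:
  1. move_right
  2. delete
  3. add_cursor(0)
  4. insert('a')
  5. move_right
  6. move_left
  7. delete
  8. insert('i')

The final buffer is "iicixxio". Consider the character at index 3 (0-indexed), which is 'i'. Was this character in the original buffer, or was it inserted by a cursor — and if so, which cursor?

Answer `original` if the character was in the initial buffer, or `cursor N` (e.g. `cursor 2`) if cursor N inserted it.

After op 1 (move_right): buffer="ncpxxko" (len 7), cursors c1@1 c2@3 c3@6, authorship .......
After op 2 (delete): buffer="cxxo" (len 4), cursors c1@0 c2@1 c3@3, authorship ....
After op 3 (add_cursor(0)): buffer="cxxo" (len 4), cursors c1@0 c4@0 c2@1 c3@3, authorship ....
After op 4 (insert('a')): buffer="aacaxxao" (len 8), cursors c1@2 c4@2 c2@4 c3@7, authorship 14.2..3.
After op 5 (move_right): buffer="aacaxxao" (len 8), cursors c1@3 c4@3 c2@5 c3@8, authorship 14.2..3.
After op 6 (move_left): buffer="aacaxxao" (len 8), cursors c1@2 c4@2 c2@4 c3@7, authorship 14.2..3.
After op 7 (delete): buffer="cxxo" (len 4), cursors c1@0 c4@0 c2@1 c3@3, authorship ....
After op 8 (insert('i')): buffer="iicixxio" (len 8), cursors c1@2 c4@2 c2@4 c3@7, authorship 14.2..3.
Authorship (.=original, N=cursor N): 1 4 . 2 . . 3 .
Index 3: author = 2

Answer: cursor 2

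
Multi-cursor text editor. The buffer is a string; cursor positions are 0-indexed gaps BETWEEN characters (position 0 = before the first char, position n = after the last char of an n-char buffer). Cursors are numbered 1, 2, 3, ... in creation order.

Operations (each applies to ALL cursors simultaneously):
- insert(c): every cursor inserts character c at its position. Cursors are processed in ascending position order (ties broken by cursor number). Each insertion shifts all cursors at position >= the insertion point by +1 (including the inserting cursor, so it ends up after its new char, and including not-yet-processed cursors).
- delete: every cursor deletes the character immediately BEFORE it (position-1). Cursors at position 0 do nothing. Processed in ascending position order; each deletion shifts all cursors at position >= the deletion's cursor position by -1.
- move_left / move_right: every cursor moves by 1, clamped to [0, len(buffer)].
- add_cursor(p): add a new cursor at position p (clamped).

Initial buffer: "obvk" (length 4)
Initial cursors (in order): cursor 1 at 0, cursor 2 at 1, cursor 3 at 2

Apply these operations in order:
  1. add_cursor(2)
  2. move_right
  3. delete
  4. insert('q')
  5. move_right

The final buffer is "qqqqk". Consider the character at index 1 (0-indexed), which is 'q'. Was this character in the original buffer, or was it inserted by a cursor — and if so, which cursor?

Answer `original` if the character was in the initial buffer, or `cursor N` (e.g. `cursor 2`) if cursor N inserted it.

After op 1 (add_cursor(2)): buffer="obvk" (len 4), cursors c1@0 c2@1 c3@2 c4@2, authorship ....
After op 2 (move_right): buffer="obvk" (len 4), cursors c1@1 c2@2 c3@3 c4@3, authorship ....
After op 3 (delete): buffer="k" (len 1), cursors c1@0 c2@0 c3@0 c4@0, authorship .
After op 4 (insert('q')): buffer="qqqqk" (len 5), cursors c1@4 c2@4 c3@4 c4@4, authorship 1234.
After op 5 (move_right): buffer="qqqqk" (len 5), cursors c1@5 c2@5 c3@5 c4@5, authorship 1234.
Authorship (.=original, N=cursor N): 1 2 3 4 .
Index 1: author = 2

Answer: cursor 2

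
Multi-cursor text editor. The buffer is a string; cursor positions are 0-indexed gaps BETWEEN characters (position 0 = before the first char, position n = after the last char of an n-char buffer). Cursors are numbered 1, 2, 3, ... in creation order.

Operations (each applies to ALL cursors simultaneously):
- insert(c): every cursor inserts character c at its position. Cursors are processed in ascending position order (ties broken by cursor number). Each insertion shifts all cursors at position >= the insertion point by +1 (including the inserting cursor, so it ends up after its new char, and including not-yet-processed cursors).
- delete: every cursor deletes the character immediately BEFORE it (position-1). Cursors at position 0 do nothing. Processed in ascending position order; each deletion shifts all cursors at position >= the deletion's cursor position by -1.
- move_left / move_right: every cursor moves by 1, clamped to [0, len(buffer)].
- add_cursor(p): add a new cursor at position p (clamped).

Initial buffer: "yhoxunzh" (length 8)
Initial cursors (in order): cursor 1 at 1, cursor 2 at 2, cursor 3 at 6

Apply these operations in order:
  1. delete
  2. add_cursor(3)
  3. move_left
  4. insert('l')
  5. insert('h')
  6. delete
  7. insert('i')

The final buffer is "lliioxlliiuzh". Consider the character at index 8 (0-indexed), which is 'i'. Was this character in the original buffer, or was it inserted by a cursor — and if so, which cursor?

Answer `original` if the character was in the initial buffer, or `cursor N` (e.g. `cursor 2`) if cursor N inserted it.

Answer: cursor 3

Derivation:
After op 1 (delete): buffer="oxuzh" (len 5), cursors c1@0 c2@0 c3@3, authorship .....
After op 2 (add_cursor(3)): buffer="oxuzh" (len 5), cursors c1@0 c2@0 c3@3 c4@3, authorship .....
After op 3 (move_left): buffer="oxuzh" (len 5), cursors c1@0 c2@0 c3@2 c4@2, authorship .....
After op 4 (insert('l')): buffer="lloxlluzh" (len 9), cursors c1@2 c2@2 c3@6 c4@6, authorship 12..34...
After op 5 (insert('h')): buffer="llhhoxllhhuzh" (len 13), cursors c1@4 c2@4 c3@10 c4@10, authorship 1212..3434...
After op 6 (delete): buffer="lloxlluzh" (len 9), cursors c1@2 c2@2 c3@6 c4@6, authorship 12..34...
After op 7 (insert('i')): buffer="lliioxlliiuzh" (len 13), cursors c1@4 c2@4 c3@10 c4@10, authorship 1212..3434...
Authorship (.=original, N=cursor N): 1 2 1 2 . . 3 4 3 4 . . .
Index 8: author = 3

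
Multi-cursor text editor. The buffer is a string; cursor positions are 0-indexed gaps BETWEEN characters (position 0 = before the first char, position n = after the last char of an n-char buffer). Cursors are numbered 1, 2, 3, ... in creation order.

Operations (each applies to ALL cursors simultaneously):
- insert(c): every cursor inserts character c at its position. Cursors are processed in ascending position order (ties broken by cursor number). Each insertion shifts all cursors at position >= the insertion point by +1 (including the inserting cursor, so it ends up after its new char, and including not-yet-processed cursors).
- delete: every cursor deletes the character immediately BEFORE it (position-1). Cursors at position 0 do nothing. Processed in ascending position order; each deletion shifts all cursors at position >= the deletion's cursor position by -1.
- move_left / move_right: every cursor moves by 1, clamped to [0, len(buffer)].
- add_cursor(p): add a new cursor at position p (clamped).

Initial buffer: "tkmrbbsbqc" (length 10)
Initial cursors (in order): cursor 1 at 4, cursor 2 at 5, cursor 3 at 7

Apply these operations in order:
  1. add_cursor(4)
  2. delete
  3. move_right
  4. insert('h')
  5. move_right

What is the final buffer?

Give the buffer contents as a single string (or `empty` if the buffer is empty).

Answer: tkbhhhbhqc

Derivation:
After op 1 (add_cursor(4)): buffer="tkmrbbsbqc" (len 10), cursors c1@4 c4@4 c2@5 c3@7, authorship ..........
After op 2 (delete): buffer="tkbbqc" (len 6), cursors c1@2 c2@2 c4@2 c3@3, authorship ......
After op 3 (move_right): buffer="tkbbqc" (len 6), cursors c1@3 c2@3 c4@3 c3@4, authorship ......
After op 4 (insert('h')): buffer="tkbhhhbhqc" (len 10), cursors c1@6 c2@6 c4@6 c3@8, authorship ...124.3..
After op 5 (move_right): buffer="tkbhhhbhqc" (len 10), cursors c1@7 c2@7 c4@7 c3@9, authorship ...124.3..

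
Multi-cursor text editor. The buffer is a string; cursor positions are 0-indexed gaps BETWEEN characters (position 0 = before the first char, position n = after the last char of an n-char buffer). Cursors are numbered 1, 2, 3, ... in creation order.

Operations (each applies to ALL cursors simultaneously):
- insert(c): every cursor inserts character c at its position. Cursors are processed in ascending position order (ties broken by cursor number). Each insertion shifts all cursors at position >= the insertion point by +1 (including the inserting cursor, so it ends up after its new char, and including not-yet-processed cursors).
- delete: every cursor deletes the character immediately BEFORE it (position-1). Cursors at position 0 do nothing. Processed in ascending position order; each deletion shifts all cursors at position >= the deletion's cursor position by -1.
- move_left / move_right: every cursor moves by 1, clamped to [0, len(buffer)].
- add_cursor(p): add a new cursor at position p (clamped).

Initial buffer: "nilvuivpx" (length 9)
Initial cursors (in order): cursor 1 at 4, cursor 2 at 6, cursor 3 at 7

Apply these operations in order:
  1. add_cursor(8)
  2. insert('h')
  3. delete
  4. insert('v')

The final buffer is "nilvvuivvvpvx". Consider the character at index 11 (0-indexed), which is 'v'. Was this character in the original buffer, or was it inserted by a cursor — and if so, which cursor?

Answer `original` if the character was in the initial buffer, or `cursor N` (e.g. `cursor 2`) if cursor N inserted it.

Answer: cursor 4

Derivation:
After op 1 (add_cursor(8)): buffer="nilvuivpx" (len 9), cursors c1@4 c2@6 c3@7 c4@8, authorship .........
After op 2 (insert('h')): buffer="nilvhuihvhphx" (len 13), cursors c1@5 c2@8 c3@10 c4@12, authorship ....1..2.3.4.
After op 3 (delete): buffer="nilvuivpx" (len 9), cursors c1@4 c2@6 c3@7 c4@8, authorship .........
After op 4 (insert('v')): buffer="nilvvuivvvpvx" (len 13), cursors c1@5 c2@8 c3@10 c4@12, authorship ....1..2.3.4.
Authorship (.=original, N=cursor N): . . . . 1 . . 2 . 3 . 4 .
Index 11: author = 4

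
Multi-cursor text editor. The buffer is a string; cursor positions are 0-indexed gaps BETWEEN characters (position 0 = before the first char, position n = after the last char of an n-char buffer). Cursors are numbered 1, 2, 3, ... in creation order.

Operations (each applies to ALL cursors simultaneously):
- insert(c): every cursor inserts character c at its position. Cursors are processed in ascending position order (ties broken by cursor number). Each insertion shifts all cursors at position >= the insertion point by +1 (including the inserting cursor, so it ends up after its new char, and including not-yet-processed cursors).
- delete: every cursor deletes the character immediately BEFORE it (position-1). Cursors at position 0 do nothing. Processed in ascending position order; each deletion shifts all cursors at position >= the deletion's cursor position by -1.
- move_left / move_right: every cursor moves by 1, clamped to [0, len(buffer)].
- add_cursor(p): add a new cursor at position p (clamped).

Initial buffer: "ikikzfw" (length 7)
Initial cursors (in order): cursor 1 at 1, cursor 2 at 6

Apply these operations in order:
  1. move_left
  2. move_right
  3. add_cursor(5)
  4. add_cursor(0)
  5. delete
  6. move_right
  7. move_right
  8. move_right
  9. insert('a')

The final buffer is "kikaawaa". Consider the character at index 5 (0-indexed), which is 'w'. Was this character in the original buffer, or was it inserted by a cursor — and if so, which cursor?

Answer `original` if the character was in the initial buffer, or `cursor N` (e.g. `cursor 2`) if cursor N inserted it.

Answer: original

Derivation:
After op 1 (move_left): buffer="ikikzfw" (len 7), cursors c1@0 c2@5, authorship .......
After op 2 (move_right): buffer="ikikzfw" (len 7), cursors c1@1 c2@6, authorship .......
After op 3 (add_cursor(5)): buffer="ikikzfw" (len 7), cursors c1@1 c3@5 c2@6, authorship .......
After op 4 (add_cursor(0)): buffer="ikikzfw" (len 7), cursors c4@0 c1@1 c3@5 c2@6, authorship .......
After op 5 (delete): buffer="kikw" (len 4), cursors c1@0 c4@0 c2@3 c3@3, authorship ....
After op 6 (move_right): buffer="kikw" (len 4), cursors c1@1 c4@1 c2@4 c3@4, authorship ....
After op 7 (move_right): buffer="kikw" (len 4), cursors c1@2 c4@2 c2@4 c3@4, authorship ....
After op 8 (move_right): buffer="kikw" (len 4), cursors c1@3 c4@3 c2@4 c3@4, authorship ....
After op 9 (insert('a')): buffer="kikaawaa" (len 8), cursors c1@5 c4@5 c2@8 c3@8, authorship ...14.23
Authorship (.=original, N=cursor N): . . . 1 4 . 2 3
Index 5: author = original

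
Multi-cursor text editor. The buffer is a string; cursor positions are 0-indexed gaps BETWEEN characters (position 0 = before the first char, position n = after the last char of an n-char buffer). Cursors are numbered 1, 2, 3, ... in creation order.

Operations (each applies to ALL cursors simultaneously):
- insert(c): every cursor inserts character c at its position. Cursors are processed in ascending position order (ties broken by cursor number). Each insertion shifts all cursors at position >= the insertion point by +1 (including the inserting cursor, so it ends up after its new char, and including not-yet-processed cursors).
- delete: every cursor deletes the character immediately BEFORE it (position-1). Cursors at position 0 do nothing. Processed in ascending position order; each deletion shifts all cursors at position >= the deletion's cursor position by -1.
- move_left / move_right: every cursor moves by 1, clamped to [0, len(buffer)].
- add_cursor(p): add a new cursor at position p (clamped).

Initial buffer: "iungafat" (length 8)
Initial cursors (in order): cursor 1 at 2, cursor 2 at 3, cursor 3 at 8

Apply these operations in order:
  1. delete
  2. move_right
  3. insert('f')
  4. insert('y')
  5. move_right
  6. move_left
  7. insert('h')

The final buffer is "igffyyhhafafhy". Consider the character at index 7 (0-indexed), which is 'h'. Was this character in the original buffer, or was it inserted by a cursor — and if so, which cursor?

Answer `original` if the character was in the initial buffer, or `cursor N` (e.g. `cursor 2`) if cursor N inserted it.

Answer: cursor 2

Derivation:
After op 1 (delete): buffer="igafa" (len 5), cursors c1@1 c2@1 c3@5, authorship .....
After op 2 (move_right): buffer="igafa" (len 5), cursors c1@2 c2@2 c3@5, authorship .....
After op 3 (insert('f')): buffer="igffafaf" (len 8), cursors c1@4 c2@4 c3@8, authorship ..12...3
After op 4 (insert('y')): buffer="igffyyafafy" (len 11), cursors c1@6 c2@6 c3@11, authorship ..1212...33
After op 5 (move_right): buffer="igffyyafafy" (len 11), cursors c1@7 c2@7 c3@11, authorship ..1212...33
After op 6 (move_left): buffer="igffyyafafy" (len 11), cursors c1@6 c2@6 c3@10, authorship ..1212...33
After op 7 (insert('h')): buffer="igffyyhhafafhy" (len 14), cursors c1@8 c2@8 c3@13, authorship ..121212...333
Authorship (.=original, N=cursor N): . . 1 2 1 2 1 2 . . . 3 3 3
Index 7: author = 2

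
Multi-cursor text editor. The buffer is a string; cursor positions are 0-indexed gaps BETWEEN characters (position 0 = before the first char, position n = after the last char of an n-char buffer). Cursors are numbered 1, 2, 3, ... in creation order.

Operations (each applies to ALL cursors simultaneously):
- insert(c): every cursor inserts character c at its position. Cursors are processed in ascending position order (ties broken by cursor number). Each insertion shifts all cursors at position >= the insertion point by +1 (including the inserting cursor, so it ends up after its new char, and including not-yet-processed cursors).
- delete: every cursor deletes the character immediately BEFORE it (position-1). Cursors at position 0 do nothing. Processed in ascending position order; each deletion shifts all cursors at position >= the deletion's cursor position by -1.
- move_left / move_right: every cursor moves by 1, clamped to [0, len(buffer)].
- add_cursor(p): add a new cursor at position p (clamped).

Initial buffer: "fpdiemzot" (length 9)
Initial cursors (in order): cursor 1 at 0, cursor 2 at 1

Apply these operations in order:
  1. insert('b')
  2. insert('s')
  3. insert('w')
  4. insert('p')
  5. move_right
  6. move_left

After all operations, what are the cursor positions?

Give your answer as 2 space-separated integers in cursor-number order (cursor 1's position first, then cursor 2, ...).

Answer: 4 9

Derivation:
After op 1 (insert('b')): buffer="bfbpdiemzot" (len 11), cursors c1@1 c2@3, authorship 1.2........
After op 2 (insert('s')): buffer="bsfbspdiemzot" (len 13), cursors c1@2 c2@5, authorship 11.22........
After op 3 (insert('w')): buffer="bswfbswpdiemzot" (len 15), cursors c1@3 c2@7, authorship 111.222........
After op 4 (insert('p')): buffer="bswpfbswppdiemzot" (len 17), cursors c1@4 c2@9, authorship 1111.2222........
After op 5 (move_right): buffer="bswpfbswppdiemzot" (len 17), cursors c1@5 c2@10, authorship 1111.2222........
After op 6 (move_left): buffer="bswpfbswppdiemzot" (len 17), cursors c1@4 c2@9, authorship 1111.2222........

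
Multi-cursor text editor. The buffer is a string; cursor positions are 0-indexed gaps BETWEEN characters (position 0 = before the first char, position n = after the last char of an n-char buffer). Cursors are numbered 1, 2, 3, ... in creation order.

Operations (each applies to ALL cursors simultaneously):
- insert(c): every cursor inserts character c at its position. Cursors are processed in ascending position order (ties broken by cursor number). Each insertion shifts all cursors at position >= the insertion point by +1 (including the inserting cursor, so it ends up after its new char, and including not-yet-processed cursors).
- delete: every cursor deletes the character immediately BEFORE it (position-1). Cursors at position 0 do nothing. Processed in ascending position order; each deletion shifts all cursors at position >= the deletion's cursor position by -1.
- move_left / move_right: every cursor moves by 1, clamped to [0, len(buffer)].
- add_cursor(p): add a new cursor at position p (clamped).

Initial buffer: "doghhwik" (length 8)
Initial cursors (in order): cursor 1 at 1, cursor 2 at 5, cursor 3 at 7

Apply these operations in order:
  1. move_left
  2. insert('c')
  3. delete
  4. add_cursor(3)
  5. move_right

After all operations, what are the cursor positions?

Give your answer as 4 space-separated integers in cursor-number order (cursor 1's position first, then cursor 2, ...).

After op 1 (move_left): buffer="doghhwik" (len 8), cursors c1@0 c2@4 c3@6, authorship ........
After op 2 (insert('c')): buffer="cdoghchwcik" (len 11), cursors c1@1 c2@6 c3@9, authorship 1....2..3..
After op 3 (delete): buffer="doghhwik" (len 8), cursors c1@0 c2@4 c3@6, authorship ........
After op 4 (add_cursor(3)): buffer="doghhwik" (len 8), cursors c1@0 c4@3 c2@4 c3@6, authorship ........
After op 5 (move_right): buffer="doghhwik" (len 8), cursors c1@1 c4@4 c2@5 c3@7, authorship ........

Answer: 1 5 7 4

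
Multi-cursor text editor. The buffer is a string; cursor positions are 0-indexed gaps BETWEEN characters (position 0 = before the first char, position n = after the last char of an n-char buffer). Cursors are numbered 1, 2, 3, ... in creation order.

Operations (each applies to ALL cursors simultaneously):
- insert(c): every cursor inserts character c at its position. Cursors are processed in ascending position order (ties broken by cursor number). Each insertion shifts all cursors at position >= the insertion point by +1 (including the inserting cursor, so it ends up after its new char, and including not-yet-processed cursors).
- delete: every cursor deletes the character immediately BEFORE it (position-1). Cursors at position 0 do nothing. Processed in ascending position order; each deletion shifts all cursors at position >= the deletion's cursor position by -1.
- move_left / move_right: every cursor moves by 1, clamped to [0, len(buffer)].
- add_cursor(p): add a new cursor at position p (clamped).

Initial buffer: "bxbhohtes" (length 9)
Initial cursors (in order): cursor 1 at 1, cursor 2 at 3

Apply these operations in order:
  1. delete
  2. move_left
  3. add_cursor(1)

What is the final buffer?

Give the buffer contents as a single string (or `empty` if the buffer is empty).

Answer: xhohtes

Derivation:
After op 1 (delete): buffer="xhohtes" (len 7), cursors c1@0 c2@1, authorship .......
After op 2 (move_left): buffer="xhohtes" (len 7), cursors c1@0 c2@0, authorship .......
After op 3 (add_cursor(1)): buffer="xhohtes" (len 7), cursors c1@0 c2@0 c3@1, authorship .......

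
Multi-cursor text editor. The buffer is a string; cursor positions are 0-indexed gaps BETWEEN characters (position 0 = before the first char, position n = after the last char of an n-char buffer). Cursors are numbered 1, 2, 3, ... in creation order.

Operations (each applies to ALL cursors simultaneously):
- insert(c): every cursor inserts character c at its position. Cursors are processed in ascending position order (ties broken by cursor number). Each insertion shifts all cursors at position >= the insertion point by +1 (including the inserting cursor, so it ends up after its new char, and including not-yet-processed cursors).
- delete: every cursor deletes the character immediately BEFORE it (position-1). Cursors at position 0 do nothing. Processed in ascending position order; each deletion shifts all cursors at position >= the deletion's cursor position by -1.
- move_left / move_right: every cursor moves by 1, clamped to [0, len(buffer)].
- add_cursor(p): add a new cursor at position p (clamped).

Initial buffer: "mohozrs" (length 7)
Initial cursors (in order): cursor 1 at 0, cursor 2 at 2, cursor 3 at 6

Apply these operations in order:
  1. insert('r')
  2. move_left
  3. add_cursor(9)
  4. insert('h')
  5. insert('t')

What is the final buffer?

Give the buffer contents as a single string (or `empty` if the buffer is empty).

Answer: htrmohtrhozrhtrhts

Derivation:
After op 1 (insert('r')): buffer="rmorhozrrs" (len 10), cursors c1@1 c2@4 c3@9, authorship 1..2....3.
After op 2 (move_left): buffer="rmorhozrrs" (len 10), cursors c1@0 c2@3 c3@8, authorship 1..2....3.
After op 3 (add_cursor(9)): buffer="rmorhozrrs" (len 10), cursors c1@0 c2@3 c3@8 c4@9, authorship 1..2....3.
After op 4 (insert('h')): buffer="hrmohrhozrhrhs" (len 14), cursors c1@1 c2@5 c3@11 c4@13, authorship 11..22....334.
After op 5 (insert('t')): buffer="htrmohtrhozrhtrhts" (len 18), cursors c1@2 c2@7 c3@14 c4@17, authorship 111..222....33344.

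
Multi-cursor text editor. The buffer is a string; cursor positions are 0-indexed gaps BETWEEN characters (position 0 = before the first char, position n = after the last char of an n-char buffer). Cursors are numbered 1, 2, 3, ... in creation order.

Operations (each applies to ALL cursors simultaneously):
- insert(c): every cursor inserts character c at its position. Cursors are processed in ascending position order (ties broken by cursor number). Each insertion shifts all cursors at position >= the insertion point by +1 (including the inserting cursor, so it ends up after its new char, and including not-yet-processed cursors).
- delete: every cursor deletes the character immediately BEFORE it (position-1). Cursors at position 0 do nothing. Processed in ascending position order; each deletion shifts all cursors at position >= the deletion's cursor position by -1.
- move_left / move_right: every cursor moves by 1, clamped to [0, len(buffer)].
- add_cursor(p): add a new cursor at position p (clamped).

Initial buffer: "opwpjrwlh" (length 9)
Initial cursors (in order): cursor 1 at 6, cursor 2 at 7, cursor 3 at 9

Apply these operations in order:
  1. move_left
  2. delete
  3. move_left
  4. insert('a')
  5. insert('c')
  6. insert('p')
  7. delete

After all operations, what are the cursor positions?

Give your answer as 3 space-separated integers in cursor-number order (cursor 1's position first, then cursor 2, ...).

After op 1 (move_left): buffer="opwpjrwlh" (len 9), cursors c1@5 c2@6 c3@8, authorship .........
After op 2 (delete): buffer="opwpwh" (len 6), cursors c1@4 c2@4 c3@5, authorship ......
After op 3 (move_left): buffer="opwpwh" (len 6), cursors c1@3 c2@3 c3@4, authorship ......
After op 4 (insert('a')): buffer="opwaapawh" (len 9), cursors c1@5 c2@5 c3@7, authorship ...12.3..
After op 5 (insert('c')): buffer="opwaaccpacwh" (len 12), cursors c1@7 c2@7 c3@10, authorship ...1212.33..
After op 6 (insert('p')): buffer="opwaaccpppacpwh" (len 15), cursors c1@9 c2@9 c3@13, authorship ...121212.333..
After op 7 (delete): buffer="opwaaccpacwh" (len 12), cursors c1@7 c2@7 c3@10, authorship ...1212.33..

Answer: 7 7 10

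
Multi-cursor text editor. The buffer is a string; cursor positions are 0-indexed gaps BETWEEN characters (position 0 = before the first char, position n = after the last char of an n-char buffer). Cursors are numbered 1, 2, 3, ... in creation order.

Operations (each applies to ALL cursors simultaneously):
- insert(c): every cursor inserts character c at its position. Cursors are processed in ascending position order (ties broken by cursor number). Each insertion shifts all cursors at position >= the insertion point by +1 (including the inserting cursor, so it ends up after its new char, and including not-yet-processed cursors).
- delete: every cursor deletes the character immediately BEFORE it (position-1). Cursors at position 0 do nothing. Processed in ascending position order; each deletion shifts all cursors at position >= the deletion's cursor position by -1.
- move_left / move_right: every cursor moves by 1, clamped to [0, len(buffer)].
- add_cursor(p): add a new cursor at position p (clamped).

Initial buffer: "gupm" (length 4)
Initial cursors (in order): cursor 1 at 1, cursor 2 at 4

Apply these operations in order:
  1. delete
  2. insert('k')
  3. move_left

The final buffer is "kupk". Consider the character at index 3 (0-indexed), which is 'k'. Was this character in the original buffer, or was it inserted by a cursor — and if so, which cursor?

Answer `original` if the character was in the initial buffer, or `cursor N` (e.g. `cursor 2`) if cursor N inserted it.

After op 1 (delete): buffer="up" (len 2), cursors c1@0 c2@2, authorship ..
After op 2 (insert('k')): buffer="kupk" (len 4), cursors c1@1 c2@4, authorship 1..2
After op 3 (move_left): buffer="kupk" (len 4), cursors c1@0 c2@3, authorship 1..2
Authorship (.=original, N=cursor N): 1 . . 2
Index 3: author = 2

Answer: cursor 2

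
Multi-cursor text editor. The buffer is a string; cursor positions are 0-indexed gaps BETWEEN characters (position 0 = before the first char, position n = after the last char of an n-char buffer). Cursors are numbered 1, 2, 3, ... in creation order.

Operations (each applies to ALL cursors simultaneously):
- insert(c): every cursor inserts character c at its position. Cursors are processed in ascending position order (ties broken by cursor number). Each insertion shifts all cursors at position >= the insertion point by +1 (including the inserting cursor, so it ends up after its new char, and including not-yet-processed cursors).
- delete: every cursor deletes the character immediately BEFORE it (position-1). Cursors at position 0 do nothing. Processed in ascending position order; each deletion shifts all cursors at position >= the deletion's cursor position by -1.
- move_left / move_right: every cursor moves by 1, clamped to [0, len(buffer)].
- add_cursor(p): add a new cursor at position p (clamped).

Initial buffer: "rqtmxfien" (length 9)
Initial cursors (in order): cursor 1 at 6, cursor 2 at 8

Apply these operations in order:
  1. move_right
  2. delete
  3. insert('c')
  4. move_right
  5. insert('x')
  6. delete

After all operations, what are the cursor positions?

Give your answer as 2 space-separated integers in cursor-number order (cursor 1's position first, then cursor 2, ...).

After op 1 (move_right): buffer="rqtmxfien" (len 9), cursors c1@7 c2@9, authorship .........
After op 2 (delete): buffer="rqtmxfe" (len 7), cursors c1@6 c2@7, authorship .......
After op 3 (insert('c')): buffer="rqtmxfcec" (len 9), cursors c1@7 c2@9, authorship ......1.2
After op 4 (move_right): buffer="rqtmxfcec" (len 9), cursors c1@8 c2@9, authorship ......1.2
After op 5 (insert('x')): buffer="rqtmxfcexcx" (len 11), cursors c1@9 c2@11, authorship ......1.122
After op 6 (delete): buffer="rqtmxfcec" (len 9), cursors c1@8 c2@9, authorship ......1.2

Answer: 8 9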